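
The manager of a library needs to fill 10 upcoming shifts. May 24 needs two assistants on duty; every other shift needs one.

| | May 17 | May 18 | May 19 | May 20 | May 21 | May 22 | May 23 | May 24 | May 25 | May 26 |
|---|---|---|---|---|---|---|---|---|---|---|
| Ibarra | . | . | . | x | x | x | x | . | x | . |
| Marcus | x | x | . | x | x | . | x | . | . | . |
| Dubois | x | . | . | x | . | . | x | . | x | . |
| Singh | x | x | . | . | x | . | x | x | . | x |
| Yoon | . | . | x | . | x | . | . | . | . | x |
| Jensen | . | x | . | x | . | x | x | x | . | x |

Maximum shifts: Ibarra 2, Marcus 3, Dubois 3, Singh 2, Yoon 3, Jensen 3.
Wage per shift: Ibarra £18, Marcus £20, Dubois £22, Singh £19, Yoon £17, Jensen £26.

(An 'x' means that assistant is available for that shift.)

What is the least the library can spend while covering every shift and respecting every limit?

May 19 can only be covered by Yoon, so that assignment is forced.
May 24 can only be covered by Singh and Jensen, so that assignment is forced.
Picking the cheapest available assistant for each shift independently would cost £206, but that ignores the shift limits.
An optimal schedule: May 17→Singh, May 18→Marcus, May 19→Yoon, May 20→Marcus, May 21→Yoon, May 22→Ibarra, May 23→Marcus, May 24→Singh+Jensen, May 25→Ibarra, May 26→Yoon.
Total: 19 + 20 + 17 + 20 + 17 + 18 + 20 + 19 + 26 + 18 + 17 = £211.

£211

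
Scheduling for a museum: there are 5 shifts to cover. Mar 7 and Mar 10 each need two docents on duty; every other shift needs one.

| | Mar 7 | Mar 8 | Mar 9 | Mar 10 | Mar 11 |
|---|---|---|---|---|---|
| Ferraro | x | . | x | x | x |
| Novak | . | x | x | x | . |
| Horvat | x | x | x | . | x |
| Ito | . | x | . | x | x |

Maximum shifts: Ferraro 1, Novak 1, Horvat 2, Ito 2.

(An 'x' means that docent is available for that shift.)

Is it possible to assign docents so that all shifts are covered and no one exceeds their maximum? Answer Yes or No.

No

Shifts {Mar 7, Mar 8, Mar 9, Mar 10, Mar 11} need 7 worker-slots in total, but the docents available for any of those shifts (Ferraro, Novak, Horvat, and Ito) can supply at most 6 among them. So no valid schedule exists.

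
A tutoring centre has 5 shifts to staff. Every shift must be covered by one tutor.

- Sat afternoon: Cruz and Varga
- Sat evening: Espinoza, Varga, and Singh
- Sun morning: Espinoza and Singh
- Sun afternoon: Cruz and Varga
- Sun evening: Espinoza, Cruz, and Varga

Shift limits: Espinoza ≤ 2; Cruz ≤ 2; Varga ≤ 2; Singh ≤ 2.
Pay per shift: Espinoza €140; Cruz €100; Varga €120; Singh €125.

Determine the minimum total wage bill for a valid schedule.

€565

Picking the cheapest available tutor for each shift independently would cost €545, but that ignores the shift limits.
An optimal schedule: Sat afternoon→Cruz, Sat evening→Varga, Sun morning→Singh, Sun afternoon→Cruz, Sun evening→Varga.
Total: 100 + 120 + 125 + 100 + 120 = €565.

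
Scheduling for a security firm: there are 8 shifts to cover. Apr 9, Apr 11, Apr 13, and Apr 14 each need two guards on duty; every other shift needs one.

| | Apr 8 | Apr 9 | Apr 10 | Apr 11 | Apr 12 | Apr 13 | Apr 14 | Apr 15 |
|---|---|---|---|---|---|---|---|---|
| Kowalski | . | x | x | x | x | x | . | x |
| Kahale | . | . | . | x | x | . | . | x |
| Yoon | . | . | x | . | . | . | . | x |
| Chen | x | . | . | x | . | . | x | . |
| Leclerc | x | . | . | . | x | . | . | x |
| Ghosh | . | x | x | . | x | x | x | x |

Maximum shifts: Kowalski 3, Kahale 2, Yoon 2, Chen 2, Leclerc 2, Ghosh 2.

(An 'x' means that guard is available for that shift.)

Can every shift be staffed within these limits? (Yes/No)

Total capacity is 13 and 12 slots are needed, so capacity alone doesn't rule it out.
Shifts {Apr 9, Apr 13, Apr 14} need 6 worker-slots in total, but the guards available for any of those shifts (Kowalski, Chen, and Ghosh) can supply at most 5 among them. So no valid schedule exists.

No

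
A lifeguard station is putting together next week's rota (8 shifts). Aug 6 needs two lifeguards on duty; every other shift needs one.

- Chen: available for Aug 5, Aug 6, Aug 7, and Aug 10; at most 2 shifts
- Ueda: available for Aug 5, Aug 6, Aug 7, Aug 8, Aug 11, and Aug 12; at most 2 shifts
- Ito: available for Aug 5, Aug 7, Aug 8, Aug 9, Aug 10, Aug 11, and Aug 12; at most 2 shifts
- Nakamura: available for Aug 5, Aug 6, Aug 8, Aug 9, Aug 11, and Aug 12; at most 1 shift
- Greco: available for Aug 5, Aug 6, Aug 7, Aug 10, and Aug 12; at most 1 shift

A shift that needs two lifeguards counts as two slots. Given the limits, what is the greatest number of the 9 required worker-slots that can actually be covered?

8

Total capacity across all lifeguards is 2+2+2+1+1 = 8, and 9 slots are needed, so at most 8 can be filled.
An assignment achieving 8: Aug 6→Chen+Nakamura, Aug 7→Ito, Aug 8→Ueda, Aug 9→Ito, Aug 10→Chen, Aug 11→Ueda, Aug 12→Greco.
Loads: Chen 2/2, Ueda 2/2, Ito 2/2, Nakamura 1/1, Greco 1/1.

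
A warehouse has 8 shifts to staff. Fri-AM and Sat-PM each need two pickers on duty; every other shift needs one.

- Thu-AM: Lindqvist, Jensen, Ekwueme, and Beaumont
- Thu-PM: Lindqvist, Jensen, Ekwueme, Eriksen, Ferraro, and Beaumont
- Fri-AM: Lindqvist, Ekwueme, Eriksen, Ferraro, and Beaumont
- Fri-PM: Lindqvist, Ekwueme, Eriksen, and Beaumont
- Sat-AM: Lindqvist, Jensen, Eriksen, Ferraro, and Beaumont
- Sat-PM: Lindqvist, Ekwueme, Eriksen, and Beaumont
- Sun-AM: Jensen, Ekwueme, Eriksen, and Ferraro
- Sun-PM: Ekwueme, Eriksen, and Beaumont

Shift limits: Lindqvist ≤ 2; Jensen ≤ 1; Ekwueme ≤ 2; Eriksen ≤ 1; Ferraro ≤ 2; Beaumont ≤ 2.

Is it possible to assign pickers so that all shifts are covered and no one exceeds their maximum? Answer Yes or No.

One valid schedule: Thu-AM→Lindqvist, Thu-PM→Ferraro, Fri-AM→Ferraro+Beaumont, Fri-PM→Lindqvist, Sat-AM→Eriksen, Sat-PM→Ekwueme+Beaumont, Sun-AM→Jensen, Sun-PM→Ekwueme.
Loads: Lindqvist 2/2, Jensen 1/1, Ekwueme 2/2, Eriksen 1/1, Ferraro 2/2, Beaumont 2/2 — all within limits.

Yes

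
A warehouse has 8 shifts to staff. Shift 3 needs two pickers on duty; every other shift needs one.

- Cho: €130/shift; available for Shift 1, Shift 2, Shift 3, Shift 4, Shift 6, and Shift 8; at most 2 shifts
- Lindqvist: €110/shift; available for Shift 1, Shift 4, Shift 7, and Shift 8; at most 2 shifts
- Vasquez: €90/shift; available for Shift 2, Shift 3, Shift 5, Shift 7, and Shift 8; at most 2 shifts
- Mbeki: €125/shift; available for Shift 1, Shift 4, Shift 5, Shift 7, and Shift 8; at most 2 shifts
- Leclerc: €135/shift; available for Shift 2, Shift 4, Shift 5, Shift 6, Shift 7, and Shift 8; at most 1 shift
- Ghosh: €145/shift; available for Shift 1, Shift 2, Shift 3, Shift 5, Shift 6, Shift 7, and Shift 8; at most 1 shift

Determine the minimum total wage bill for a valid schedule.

Picking the cheapest available picker for each shift independently would cost €930, but that ignores the shift limits.
An optimal schedule: Shift 1→Lindqvist, Shift 2→Vasquez, Shift 3→Cho+Vasquez, Shift 4→Lindqvist, Shift 5→Mbeki, Shift 6→Cho, Shift 7→Mbeki, Shift 8→Leclerc.
Total: 110 + 90 + 130 + 90 + 110 + 125 + 130 + 125 + 135 = €1045.

€1045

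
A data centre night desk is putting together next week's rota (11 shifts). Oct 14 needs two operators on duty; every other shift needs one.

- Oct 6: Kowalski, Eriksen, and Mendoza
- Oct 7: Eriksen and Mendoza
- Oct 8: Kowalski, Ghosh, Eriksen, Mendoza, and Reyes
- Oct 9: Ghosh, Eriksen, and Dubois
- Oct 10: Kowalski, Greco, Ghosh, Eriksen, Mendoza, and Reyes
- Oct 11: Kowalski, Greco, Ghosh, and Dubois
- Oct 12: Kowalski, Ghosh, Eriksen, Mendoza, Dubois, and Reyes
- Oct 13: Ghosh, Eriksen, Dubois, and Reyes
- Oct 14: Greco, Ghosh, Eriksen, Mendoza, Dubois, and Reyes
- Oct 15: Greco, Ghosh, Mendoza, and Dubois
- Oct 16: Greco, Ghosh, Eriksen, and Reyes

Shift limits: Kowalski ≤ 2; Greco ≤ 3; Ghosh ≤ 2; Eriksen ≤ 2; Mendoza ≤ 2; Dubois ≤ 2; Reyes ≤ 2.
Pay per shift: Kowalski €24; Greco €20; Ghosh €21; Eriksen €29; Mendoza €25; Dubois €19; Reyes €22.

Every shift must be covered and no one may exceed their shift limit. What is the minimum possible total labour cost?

Picking the cheapest available operator for each shift independently would cost €244, but that ignores the shift limits.
An optimal schedule: Oct 6→Kowalski, Oct 7→Mendoza, Oct 8→Ghosh, Oct 9→Dubois, Oct 10→Reyes, Oct 11→Dubois, Oct 12→Kowalski, Oct 13→Ghosh, Oct 14→Greco+Reyes, Oct 15→Greco, Oct 16→Greco.
Total: 24 + 25 + 21 + 19 + 22 + 19 + 24 + 21 + 20 + 22 + 20 + 20 = €257.

€257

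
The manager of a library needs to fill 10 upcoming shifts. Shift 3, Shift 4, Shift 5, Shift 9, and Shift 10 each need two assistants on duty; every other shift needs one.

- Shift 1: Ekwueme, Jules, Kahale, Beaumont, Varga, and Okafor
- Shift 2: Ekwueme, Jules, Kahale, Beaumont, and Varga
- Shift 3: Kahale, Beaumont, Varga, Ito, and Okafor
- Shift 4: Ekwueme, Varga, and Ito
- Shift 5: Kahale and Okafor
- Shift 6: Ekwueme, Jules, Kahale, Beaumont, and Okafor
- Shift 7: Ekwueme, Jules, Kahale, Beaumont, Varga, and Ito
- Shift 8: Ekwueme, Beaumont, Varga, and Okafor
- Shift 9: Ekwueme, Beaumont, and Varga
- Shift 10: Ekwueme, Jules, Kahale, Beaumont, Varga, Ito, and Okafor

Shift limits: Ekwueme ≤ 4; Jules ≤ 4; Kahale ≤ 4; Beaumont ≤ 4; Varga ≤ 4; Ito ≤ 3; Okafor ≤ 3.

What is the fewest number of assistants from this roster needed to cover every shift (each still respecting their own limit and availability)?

4

15 slots to fill and no one can take more than 4, so at least ⌈15/4⌉ = 4 assistants are needed.
Ekwueme, Kahale, Varga, and Okafor alone can cover everything: Shift 1→Okafor, Shift 2→Ekwueme, Shift 3→Kahale+Varga, Shift 4→Ekwueme+Varga, Shift 5→Kahale+Okafor, Shift 6→Ekwueme, Shift 7→Kahale, Shift 8→Varga, Shift 9→Ekwueme+Varga, Shift 10→Kahale+Okafor.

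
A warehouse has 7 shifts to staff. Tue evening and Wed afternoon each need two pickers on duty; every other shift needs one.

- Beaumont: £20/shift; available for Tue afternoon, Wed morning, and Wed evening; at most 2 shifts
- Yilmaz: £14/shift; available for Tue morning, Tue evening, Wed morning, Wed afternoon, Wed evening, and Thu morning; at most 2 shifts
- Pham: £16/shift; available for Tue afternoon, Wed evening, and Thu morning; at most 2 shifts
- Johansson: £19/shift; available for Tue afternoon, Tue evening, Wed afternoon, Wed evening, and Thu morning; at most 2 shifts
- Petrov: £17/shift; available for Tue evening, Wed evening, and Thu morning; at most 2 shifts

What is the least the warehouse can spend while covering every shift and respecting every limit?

Tue morning can only be covered by Yilmaz, so that assignment is forced.
Wed afternoon can only be covered by Yilmaz and Johansson, so that assignment is forced.
Picking the cheapest available picker for each shift independently would cost £136, but that ignores the shift limits.
An optimal schedule: Tue morning→Yilmaz, Tue afternoon→Pham, Tue evening→Petrov+Johansson, Wed morning→Beaumont, Wed afternoon→Yilmaz+Johansson, Wed evening→Petrov, Thu morning→Pham.
Total: 14 + 16 + 17 + 19 + 20 + 14 + 19 + 17 + 16 = £152.

£152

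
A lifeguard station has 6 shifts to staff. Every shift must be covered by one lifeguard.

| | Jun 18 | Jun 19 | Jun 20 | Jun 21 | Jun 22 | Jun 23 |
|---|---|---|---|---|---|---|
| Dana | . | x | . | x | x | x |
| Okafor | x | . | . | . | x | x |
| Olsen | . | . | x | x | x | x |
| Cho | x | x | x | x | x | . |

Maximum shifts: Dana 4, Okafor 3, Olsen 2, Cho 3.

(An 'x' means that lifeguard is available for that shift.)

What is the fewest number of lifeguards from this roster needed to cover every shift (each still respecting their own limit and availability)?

6 slots to fill and no one can take more than 4, so at least ⌈6/4⌉ = 2 lifeguards are needed.
Dana and Cho alone can cover everything: Jun 18→Cho, Jun 19→Dana, Jun 20→Cho, Jun 21→Dana, Jun 22→Dana, Jun 23→Dana.

2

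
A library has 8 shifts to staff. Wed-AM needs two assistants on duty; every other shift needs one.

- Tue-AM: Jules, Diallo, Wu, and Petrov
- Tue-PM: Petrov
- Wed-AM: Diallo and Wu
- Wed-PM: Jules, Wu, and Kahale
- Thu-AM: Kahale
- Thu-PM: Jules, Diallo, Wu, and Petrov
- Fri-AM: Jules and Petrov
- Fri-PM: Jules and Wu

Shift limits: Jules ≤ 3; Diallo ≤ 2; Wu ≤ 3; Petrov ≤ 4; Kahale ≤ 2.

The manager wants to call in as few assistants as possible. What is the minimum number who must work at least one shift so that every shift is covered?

9 slots to fill and no one can take more than 4, so at least ⌈9/4⌉ = 3 assistants are needed.
Shifts {Tue-PM, Wed-AM, Thu-AM} need 4 slots, but among the assistants available for them (Diallo, Wu, Petrov, and Kahale) any 3 together supply at most 3. So 3 assistants are not enough.
Diallo, Wu, Petrov, and Kahale alone can cover everything: Tue-AM→Diallo, Tue-PM→Petrov, Wed-AM→Diallo+Wu, Wed-PM→Wu, Thu-AM→Kahale, Thu-PM→Petrov, Fri-AM→Petrov, Fri-PM→Wu.

4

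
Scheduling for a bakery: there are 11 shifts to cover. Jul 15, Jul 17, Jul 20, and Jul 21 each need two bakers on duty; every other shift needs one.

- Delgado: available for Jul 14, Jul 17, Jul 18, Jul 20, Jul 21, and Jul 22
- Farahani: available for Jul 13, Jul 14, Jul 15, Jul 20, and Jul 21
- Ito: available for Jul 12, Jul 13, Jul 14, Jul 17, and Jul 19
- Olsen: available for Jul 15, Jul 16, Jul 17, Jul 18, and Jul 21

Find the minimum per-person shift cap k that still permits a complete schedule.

With 4 bakers and 15 worker-slots to fill, someone must work at least ⌈15/4⌉ = 4 shifts, so k ≥ 4.
k = 4 works: Jul 12→Ito, Jul 13→Farahani, Jul 14→Delgado, Jul 15→Farahani+Olsen, Jul 16→Olsen, Jul 17→Ito+Olsen, Jul 18→Delgado, Jul 19→Ito, Jul 20→Delgado+Farahani, Jul 21→Farahani+Olsen, Jul 22→Delgado.
Loads: Delgado 4, Farahani 4, Ito 3, Olsen 4 — all ≤ 4.

4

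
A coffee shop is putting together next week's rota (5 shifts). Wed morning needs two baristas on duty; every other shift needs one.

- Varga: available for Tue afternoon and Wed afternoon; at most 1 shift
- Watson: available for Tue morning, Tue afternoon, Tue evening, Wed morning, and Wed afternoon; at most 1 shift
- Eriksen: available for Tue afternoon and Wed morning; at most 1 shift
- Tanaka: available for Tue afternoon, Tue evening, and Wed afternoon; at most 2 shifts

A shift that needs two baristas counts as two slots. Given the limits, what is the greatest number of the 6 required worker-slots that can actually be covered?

5

Total capacity across all baristas is 1+1+1+2 = 5, and 6 slots are needed, so at most 5 can be filled.
An assignment achieving 5: Tue morning→Watson, Tue afternoon→Tanaka, Tue evening→Tanaka, Wed morning→Eriksen, Wed afternoon→Varga.
Loads: Varga 1/1, Watson 1/1, Eriksen 1/1, Tanaka 2/2.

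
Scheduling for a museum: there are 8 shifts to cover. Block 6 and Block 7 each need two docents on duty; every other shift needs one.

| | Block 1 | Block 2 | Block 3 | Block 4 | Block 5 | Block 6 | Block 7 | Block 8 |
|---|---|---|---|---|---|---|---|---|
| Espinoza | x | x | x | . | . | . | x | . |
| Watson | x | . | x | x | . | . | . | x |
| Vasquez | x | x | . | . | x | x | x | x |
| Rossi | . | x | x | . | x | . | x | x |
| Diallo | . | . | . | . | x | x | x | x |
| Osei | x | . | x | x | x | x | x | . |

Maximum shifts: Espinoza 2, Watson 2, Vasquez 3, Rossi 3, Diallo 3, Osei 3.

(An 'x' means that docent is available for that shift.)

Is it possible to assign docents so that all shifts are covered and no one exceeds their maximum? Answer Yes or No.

One valid schedule: Block 1→Espinoza, Block 2→Espinoza, Block 3→Watson, Block 4→Watson, Block 5→Vasquez, Block 6→Vasquez+Diallo, Block 7→Rossi+Diallo, Block 8→Vasquez.
Loads: Espinoza 2/2, Watson 2/2, Vasquez 3/3, Rossi 1/3, Diallo 2/3, Osei 0/3 — all within limits.

Yes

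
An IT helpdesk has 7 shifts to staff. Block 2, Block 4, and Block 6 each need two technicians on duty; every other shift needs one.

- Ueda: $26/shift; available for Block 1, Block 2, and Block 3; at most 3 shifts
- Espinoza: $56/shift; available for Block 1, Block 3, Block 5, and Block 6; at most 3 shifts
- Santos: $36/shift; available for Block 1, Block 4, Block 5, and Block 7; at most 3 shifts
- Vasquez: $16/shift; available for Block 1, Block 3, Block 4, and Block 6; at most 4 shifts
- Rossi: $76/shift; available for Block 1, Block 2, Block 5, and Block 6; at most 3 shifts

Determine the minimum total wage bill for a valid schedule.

$330

Block 2 can only be covered by Ueda and Rossi, so that assignment is forced.
Block 4 can only be covered by Santos and Vasquez, so that assignment is forced.
Block 7 can only be covered by Santos, so that assignment is forced.
Picking the cheapest available technician for each shift independently would cost $330, and that bound is achievable.
An optimal schedule: Block 1→Vasquez, Block 2→Ueda+Rossi, Block 3→Vasquez, Block 4→Vasquez+Santos, Block 5→Santos, Block 6→Vasquez+Espinoza, Block 7→Santos.
Total: 16 + 26 + 76 + 16 + 16 + 36 + 36 + 16 + 56 + 36 = $330.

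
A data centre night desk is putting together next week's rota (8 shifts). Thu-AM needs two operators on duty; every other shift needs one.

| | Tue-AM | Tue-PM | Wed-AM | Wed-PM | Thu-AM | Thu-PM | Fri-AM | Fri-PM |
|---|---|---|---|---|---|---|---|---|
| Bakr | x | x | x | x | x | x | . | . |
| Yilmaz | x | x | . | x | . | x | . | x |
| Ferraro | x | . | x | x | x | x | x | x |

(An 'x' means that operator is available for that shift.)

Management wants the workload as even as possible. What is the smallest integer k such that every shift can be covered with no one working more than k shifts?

3

With 3 operators and 9 worker-slots to fill, someone must work at least ⌈9/3⌉ = 3 shifts, so k ≥ 3.
k = 3 works: Tue-AM→Yilmaz, Tue-PM→Bakr, Wed-AM→Bakr, Wed-PM→Yilmaz, Thu-AM→Bakr+Ferraro, Thu-PM→Ferraro, Fri-AM→Ferraro, Fri-PM→Yilmaz.
Loads: Bakr 3, Yilmaz 3, Ferraro 3 — all ≤ 3.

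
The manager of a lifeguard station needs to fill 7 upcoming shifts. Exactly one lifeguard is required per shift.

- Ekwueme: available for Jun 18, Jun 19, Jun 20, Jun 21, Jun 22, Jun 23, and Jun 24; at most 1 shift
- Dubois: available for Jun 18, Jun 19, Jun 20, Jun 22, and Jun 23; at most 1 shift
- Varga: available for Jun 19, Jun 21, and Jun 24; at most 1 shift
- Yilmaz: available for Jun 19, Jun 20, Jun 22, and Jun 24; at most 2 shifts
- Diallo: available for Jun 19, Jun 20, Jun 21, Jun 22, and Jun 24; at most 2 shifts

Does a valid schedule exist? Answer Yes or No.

One valid schedule: Jun 18→Ekwueme, Jun 19→Diallo, Jun 20→Yilmaz, Jun 21→Varga, Jun 22→Yilmaz, Jun 23→Dubois, Jun 24→Diallo.
Loads: Ekwueme 1/1, Dubois 1/1, Varga 1/1, Yilmaz 2/2, Diallo 2/2 — all within limits.

Yes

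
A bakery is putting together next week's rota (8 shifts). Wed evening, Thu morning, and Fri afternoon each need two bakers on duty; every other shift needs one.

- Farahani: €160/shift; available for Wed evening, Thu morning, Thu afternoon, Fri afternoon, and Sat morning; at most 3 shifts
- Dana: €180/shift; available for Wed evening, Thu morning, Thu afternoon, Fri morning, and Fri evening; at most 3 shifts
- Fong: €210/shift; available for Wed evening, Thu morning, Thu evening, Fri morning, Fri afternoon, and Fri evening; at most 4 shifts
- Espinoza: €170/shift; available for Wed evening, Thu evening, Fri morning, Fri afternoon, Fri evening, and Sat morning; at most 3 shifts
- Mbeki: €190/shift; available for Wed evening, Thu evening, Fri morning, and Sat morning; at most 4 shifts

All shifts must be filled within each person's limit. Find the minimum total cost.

Picking the cheapest available baker for each shift independently would cost €1830, but that ignores the shift limits.
An optimal schedule: Wed evening→Dana+Mbeki, Thu morning→Farahani+Dana, Thu afternoon→Farahani, Thu evening→Espinoza, Fri morning→Dana, Fri afternoon→Farahani+Espinoza, Fri evening→Espinoza, Sat morning→Mbeki.
Total: 180 + 190 + 160 + 180 + 160 + 170 + 180 + 160 + 170 + 170 + 190 = €1910.

€1910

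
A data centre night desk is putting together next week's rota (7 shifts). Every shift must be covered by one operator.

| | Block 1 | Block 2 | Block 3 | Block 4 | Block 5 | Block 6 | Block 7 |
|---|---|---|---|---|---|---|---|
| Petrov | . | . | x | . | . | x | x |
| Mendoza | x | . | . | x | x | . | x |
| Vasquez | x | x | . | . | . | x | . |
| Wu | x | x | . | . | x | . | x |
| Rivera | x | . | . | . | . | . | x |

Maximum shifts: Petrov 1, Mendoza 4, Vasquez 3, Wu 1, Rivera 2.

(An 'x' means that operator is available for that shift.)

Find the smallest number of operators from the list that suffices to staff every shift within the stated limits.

3

7 slots to fill and no one can take more than 4, so at least ⌈7/4⌉ = 2 operators are needed.
Shifts {Block 2, Block 3, Block 4} need 3 slots, but among the operators available for them (Petrov, Mendoza, Vasquez, and Wu) any 2 together supply at most 2. So 2 operators are not enough.
Petrov, Mendoza, and Vasquez alone can cover everything: Block 1→Mendoza, Block 2→Vasquez, Block 3→Petrov, Block 4→Mendoza, Block 5→Mendoza, Block 6→Vasquez, Block 7→Mendoza.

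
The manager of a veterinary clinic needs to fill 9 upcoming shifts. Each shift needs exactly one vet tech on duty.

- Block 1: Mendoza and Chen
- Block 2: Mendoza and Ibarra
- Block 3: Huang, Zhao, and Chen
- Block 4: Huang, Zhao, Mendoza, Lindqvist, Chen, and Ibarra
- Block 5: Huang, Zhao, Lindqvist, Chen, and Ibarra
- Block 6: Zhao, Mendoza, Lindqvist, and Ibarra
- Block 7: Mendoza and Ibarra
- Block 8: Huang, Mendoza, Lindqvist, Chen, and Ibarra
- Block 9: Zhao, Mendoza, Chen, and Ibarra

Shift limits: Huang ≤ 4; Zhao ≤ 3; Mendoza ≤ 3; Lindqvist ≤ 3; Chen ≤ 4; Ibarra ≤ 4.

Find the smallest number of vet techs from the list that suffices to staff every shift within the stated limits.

3

9 slots to fill and no one can take more than 4, so at least ⌈9/4⌉ = 3 vet techs are needed.
Huang, Zhao, and Mendoza alone can cover everything: Block 1→Mendoza, Block 2→Mendoza, Block 3→Huang, Block 4→Huang, Block 5→Huang, Block 6→Zhao, Block 7→Mendoza, Block 8→Huang, Block 9→Zhao.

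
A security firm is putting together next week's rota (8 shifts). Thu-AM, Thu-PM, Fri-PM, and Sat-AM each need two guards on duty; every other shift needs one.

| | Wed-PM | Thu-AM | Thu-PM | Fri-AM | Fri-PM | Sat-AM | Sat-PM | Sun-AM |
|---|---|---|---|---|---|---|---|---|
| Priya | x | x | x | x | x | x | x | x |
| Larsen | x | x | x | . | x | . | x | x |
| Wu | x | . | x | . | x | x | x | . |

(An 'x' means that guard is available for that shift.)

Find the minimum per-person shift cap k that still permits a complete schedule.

With 3 guards and 12 worker-slots to fill, someone must work at least ⌈12/3⌉ = 4 shifts, so k ≥ 4.
k = 4 works: Wed-PM→Larsen, Thu-AM→Priya+Larsen, Thu-PM→Larsen+Wu, Fri-AM→Priya, Fri-PM→Larsen+Wu, Sat-AM→Priya+Wu, Sat-PM→Wu, Sun-AM→Priya.
Loads: Priya 4, Larsen 4, Wu 4 — all ≤ 4.

4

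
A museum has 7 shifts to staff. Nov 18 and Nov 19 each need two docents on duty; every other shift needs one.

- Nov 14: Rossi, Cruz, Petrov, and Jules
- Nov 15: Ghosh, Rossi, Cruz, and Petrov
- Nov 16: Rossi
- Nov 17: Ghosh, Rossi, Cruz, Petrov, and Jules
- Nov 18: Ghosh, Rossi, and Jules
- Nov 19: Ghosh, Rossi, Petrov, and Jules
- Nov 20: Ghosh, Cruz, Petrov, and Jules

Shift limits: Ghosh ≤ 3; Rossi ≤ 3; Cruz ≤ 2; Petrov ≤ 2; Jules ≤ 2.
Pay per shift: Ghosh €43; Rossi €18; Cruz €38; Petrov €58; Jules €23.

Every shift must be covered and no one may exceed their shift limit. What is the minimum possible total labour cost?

Nov 16 can only be covered by Rossi, so that assignment is forced.
Picking the cheapest available docent for each shift independently would cost €177, but that ignores the shift limits.
An optimal schedule: Nov 14→Rossi, Nov 15→Cruz, Nov 16→Rossi, Nov 17→Ghosh, Nov 18→Rossi+Jules, Nov 19→Jules+Ghosh, Nov 20→Cruz.
Total: 18 + 38 + 18 + 43 + 18 + 23 + 23 + 43 + 38 = €262.

€262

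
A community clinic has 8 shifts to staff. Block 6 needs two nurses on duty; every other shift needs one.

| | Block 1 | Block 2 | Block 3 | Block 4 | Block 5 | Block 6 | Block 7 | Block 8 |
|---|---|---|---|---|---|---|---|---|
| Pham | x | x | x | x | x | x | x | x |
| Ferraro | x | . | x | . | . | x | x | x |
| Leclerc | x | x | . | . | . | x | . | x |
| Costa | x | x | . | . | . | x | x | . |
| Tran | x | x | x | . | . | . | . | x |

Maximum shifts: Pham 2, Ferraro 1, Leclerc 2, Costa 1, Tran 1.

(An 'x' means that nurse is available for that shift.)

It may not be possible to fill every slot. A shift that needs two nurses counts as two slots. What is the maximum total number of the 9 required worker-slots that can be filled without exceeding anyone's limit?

7

Total capacity across all nurses is 2+1+2+1+1 = 7, and 9 slots are needed, so at most 7 can be filled.
An assignment achieving 7: Block 2→Leclerc, Block 3→Ferraro, Block 4→Pham, Block 5→Pham, Block 6→Leclerc, Block 7→Costa, Block 8→Tran.
Loads: Pham 2/2, Ferraro 1/1, Leclerc 2/2, Costa 1/1, Tran 1/1.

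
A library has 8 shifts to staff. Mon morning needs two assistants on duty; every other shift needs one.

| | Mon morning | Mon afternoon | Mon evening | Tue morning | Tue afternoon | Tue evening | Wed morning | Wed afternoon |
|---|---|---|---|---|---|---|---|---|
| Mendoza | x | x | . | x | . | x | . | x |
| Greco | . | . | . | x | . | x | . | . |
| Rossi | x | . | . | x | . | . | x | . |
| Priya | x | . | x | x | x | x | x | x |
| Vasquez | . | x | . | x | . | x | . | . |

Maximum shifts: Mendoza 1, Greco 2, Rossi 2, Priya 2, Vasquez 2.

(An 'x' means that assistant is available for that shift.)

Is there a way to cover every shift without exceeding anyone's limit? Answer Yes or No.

Total capacity is 9 and 9 slots are needed, so capacity alone doesn't rule it out.
Shifts {Mon morning, Mon evening, Tue afternoon, Wed afternoon} need 5 worker-slots in total, but the assistants available for any of those shifts (Mendoza, Rossi, and Priya) can supply at most 4 among them. So no valid schedule exists.

No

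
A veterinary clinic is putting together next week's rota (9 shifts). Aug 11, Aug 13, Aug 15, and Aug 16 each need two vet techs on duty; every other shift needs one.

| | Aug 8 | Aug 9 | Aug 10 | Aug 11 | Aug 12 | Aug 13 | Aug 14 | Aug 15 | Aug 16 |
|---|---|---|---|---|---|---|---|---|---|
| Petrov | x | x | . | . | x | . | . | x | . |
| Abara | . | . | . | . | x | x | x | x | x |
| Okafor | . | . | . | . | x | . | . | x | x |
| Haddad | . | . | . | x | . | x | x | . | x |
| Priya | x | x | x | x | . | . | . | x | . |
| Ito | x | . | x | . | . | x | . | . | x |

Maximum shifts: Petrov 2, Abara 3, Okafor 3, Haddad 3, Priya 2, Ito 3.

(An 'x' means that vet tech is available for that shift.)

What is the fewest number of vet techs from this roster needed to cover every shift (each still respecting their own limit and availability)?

5

13 slots to fill and no one can take more than 3, so at least ⌈13/3⌉ = 5 vet techs are needed.
Petrov, Abara, Okafor, Haddad, and Priya alone can cover everything: Aug 8→Petrov, Aug 9→Petrov, Aug 10→Priya, Aug 11→Haddad+Priya, Aug 12→Okafor, Aug 13→Abara+Haddad, Aug 14→Abara, Aug 15→Abara+Okafor, Aug 16→Okafor+Haddad.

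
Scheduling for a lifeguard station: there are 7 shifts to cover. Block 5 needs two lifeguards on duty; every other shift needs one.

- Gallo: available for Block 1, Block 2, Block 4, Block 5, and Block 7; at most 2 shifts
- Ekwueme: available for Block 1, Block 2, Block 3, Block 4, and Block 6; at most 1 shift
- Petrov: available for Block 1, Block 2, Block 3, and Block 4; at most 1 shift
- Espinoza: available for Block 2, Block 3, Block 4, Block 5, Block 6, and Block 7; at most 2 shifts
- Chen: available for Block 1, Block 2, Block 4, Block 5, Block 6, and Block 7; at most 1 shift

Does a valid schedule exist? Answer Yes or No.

Total capacity is 2+1+1+2+1 = 7 but 8 worker-slots are needed — infeasible.

No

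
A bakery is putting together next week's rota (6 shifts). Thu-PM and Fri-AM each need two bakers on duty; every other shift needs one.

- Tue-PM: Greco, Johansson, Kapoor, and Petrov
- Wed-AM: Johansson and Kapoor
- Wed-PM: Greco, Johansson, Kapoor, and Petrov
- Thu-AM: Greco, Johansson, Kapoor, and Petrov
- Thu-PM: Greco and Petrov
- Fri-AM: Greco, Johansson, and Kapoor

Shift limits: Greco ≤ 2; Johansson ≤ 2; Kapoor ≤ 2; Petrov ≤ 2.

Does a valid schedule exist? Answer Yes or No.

Yes

Thu-PM can only be covered by Greco and Petrov, so that assignment is forced.
One valid schedule: Tue-PM→Kapoor, Wed-AM→Johansson, Wed-PM→Kapoor, Thu-AM→Petrov, Thu-PM→Greco+Petrov, Fri-AM→Greco+Johansson.
Loads: Greco 2/2, Johansson 2/2, Kapoor 2/2, Petrov 2/2 — all within limits.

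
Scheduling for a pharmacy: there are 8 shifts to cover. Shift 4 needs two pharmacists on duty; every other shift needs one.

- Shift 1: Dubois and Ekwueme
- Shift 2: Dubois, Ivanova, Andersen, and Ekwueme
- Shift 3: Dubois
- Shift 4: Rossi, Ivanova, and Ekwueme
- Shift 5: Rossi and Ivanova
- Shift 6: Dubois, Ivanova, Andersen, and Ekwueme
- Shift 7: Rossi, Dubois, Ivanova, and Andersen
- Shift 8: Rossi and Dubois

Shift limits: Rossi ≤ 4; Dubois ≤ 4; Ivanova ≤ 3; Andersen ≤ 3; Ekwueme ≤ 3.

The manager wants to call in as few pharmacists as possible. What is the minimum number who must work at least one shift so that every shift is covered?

9 slots to fill and no one can take more than 4, so at least ⌈9/4⌉ = 3 pharmacists are needed.
Rossi, Dubois, and Ivanova alone can cover everything: Shift 1→Dubois, Shift 2→Dubois, Shift 3→Dubois, Shift 4→Rossi+Ivanova, Shift 5→Rossi, Shift 6→Dubois, Shift 7→Rossi, Shift 8→Rossi.

3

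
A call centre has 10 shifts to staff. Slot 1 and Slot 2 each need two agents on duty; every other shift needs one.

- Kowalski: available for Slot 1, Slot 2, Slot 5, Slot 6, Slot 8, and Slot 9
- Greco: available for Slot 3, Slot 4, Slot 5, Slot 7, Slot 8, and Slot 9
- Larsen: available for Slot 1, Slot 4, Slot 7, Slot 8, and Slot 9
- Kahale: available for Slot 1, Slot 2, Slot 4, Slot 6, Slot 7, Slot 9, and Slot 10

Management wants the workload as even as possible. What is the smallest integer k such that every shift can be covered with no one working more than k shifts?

3

With 4 agents and 12 worker-slots to fill, someone must work at least ⌈12/4⌉ = 3 shifts, so k ≥ 3.
k = 3 works: Slot 1→Larsen+Kahale, Slot 2→Kowalski+Kahale, Slot 3→Greco, Slot 4→Greco, Slot 5→Kowalski, Slot 6→Kowalski, Slot 7→Greco, Slot 8→Larsen, Slot 9→Larsen, Slot 10→Kahale.
Loads: Kowalski 3, Greco 3, Larsen 3, Kahale 3 — all ≤ 3.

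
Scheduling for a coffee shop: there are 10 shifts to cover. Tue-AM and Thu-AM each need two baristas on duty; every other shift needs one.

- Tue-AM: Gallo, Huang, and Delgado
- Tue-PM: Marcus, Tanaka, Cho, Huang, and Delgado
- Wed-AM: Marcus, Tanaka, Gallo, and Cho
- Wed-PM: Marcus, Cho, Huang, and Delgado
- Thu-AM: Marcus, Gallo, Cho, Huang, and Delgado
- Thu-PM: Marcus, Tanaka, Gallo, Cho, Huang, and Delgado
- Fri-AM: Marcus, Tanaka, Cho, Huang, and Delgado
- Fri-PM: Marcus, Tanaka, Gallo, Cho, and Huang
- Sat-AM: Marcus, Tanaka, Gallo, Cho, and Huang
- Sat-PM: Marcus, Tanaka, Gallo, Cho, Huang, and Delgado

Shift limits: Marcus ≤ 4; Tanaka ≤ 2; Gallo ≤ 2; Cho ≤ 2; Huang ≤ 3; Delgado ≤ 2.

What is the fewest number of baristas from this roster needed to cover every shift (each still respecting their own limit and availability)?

12 slots to fill and no one can take more than 4, so at least ⌈12/4⌉ = 3 baristas are needed.
Any 4 baristas together have capacity at most 4+3+2+2 = 11 < 12 slots, so 4 can never suffice.
Marcus, Tanaka, Gallo, Cho, and Huang alone can cover everything: Tue-AM→Gallo+Huang, Tue-PM→Marcus, Wed-AM→Marcus, Wed-PM→Marcus, Thu-AM→Cho+Huang, Thu-PM→Tanaka, Fri-AM→Marcus, Fri-PM→Tanaka, Sat-AM→Gallo, Sat-PM→Cho.

5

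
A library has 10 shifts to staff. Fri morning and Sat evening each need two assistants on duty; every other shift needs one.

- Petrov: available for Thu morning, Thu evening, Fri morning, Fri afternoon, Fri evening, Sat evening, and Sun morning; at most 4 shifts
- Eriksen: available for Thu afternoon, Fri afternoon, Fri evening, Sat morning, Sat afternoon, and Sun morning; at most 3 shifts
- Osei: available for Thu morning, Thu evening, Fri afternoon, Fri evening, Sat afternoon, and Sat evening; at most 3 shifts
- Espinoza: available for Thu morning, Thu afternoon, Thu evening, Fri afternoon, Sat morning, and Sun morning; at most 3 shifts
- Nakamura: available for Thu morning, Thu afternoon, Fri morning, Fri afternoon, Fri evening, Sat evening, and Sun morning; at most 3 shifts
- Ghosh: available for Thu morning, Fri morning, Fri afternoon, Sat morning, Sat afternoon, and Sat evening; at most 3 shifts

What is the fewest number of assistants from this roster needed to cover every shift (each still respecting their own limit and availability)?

12 slots to fill and no one can take more than 4, so at least ⌈12/4⌉ = 3 assistants are needed.
Any 3 assistants together have capacity at most 4+3+3 = 10 < 12 slots, so 3 can never suffice.
Petrov, Eriksen, Osei, and Nakamura alone can cover everything: Thu morning→Petrov, Thu afternoon→Eriksen, Thu evening→Petrov, Fri morning→Petrov+Nakamura, Fri afternoon→Osei, Fri evening→Osei, Sat morning→Eriksen, Sat afternoon→Eriksen, Sat evening→Petrov+Osei, Sun morning→Nakamura.

4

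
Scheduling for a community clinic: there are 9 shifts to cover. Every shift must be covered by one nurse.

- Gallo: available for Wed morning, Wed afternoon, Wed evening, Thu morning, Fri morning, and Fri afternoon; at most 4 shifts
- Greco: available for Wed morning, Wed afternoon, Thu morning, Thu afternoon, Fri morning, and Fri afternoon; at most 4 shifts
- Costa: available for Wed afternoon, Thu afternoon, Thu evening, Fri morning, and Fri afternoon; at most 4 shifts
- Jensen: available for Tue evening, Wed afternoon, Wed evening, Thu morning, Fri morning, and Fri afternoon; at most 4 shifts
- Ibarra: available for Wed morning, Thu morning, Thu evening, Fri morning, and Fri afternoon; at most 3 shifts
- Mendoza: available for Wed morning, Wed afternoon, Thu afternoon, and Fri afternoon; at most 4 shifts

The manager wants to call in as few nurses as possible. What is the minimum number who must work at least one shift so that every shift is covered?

3

9 slots to fill and no one can take more than 4, so at least ⌈9/4⌉ = 3 nurses are needed.
Gallo, Costa, and Jensen alone can cover everything: Tue evening→Jensen, Wed morning→Gallo, Wed afternoon→Gallo, Wed evening→Gallo, Thu morning→Gallo, Thu afternoon→Costa, Thu evening→Costa, Fri morning→Costa, Fri afternoon→Costa.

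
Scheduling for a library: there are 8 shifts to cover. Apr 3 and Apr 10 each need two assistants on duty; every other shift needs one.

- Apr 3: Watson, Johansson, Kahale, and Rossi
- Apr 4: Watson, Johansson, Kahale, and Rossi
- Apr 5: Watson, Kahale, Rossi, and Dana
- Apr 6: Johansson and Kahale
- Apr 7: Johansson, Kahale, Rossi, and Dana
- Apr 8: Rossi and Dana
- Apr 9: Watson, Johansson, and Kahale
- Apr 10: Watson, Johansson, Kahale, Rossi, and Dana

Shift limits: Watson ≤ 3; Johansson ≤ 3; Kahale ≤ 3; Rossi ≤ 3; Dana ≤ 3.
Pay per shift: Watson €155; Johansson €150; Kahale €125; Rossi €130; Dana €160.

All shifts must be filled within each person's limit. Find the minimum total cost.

Picking the cheapest available assistant for each shift independently would cost €1265, but that ignores the shift limits.
An optimal schedule: Apr 3→Rossi+Johansson, Apr 4→Kahale, Apr 5→Rossi, Apr 6→Kahale, Apr 7→Johansson, Apr 8→Rossi, Apr 9→Kahale, Apr 10→Johansson+Watson.
Total: 130 + 150 + 125 + 130 + 125 + 150 + 130 + 125 + 150 + 155 = €1370.

€1370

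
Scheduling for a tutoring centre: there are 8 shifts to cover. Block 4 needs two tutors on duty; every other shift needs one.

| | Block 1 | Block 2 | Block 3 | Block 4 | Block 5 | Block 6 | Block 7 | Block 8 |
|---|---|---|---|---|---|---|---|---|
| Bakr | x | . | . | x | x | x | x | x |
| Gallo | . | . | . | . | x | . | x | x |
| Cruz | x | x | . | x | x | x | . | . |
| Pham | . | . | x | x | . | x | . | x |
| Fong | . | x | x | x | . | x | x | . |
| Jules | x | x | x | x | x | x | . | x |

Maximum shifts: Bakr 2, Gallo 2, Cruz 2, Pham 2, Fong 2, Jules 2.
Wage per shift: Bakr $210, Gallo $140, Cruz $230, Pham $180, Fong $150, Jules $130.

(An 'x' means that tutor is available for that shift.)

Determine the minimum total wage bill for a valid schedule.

$1410

Picking the cheapest available tutor for each shift independently would cost $1200, but that ignores the shift limits.
An optimal schedule: Block 1→Jules, Block 2→Jules, Block 3→Fong, Block 4→Pham+Bakr, Block 5→Gallo, Block 6→Fong, Block 7→Gallo, Block 8→Pham.
Total: 130 + 130 + 150 + 180 + 210 + 140 + 150 + 140 + 180 = $1410.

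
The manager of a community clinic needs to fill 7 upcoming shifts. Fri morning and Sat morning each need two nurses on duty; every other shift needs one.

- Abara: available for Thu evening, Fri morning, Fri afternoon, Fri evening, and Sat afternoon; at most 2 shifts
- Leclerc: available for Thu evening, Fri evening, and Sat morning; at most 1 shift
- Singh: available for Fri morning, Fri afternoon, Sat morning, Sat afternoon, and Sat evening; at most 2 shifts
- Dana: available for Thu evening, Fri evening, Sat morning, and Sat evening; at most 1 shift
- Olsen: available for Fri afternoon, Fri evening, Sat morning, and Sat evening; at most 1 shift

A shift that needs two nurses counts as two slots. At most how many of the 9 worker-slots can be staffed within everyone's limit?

Total capacity across all nurses is 2+1+2+1+1 = 7, and 9 slots are needed, so at most 7 can be filled.
An assignment achieving 7: Thu evening→Leclerc, Fri morning→Abara+Singh, Fri afternoon→Singh, Fri evening→Olsen, Sat afternoon→Abara, Sat evening→Dana.
Loads: Abara 2/2, Leclerc 1/1, Singh 2/2, Dana 1/1, Olsen 1/1.

7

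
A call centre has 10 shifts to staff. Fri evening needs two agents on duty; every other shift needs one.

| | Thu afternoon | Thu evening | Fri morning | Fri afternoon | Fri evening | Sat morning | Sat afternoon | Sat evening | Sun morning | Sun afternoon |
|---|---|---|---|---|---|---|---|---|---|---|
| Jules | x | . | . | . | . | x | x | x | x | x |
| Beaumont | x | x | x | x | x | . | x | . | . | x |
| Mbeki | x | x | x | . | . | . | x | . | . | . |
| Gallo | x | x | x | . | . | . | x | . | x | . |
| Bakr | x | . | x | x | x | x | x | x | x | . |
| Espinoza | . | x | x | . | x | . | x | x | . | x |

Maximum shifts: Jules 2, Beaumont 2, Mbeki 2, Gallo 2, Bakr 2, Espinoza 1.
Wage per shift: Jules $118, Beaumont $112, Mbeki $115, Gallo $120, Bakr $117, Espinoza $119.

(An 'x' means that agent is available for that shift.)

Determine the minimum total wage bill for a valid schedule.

$1283

Picking the cheapest available agent for each shift independently would cost $1252, but that ignores the shift limits.
An optimal schedule: Thu afternoon→Mbeki, Thu evening→Mbeki, Fri morning→Gallo, Fri afternoon→Beaumont, Fri evening→Beaumont+Bakr, Sat morning→Jules, Sat afternoon→Bakr, Sat evening→Jules, Sun morning→Gallo, Sun afternoon→Espinoza.
Total: 115 + 115 + 120 + 112 + 112 + 117 + 118 + 117 + 118 + 120 + 119 = $1283.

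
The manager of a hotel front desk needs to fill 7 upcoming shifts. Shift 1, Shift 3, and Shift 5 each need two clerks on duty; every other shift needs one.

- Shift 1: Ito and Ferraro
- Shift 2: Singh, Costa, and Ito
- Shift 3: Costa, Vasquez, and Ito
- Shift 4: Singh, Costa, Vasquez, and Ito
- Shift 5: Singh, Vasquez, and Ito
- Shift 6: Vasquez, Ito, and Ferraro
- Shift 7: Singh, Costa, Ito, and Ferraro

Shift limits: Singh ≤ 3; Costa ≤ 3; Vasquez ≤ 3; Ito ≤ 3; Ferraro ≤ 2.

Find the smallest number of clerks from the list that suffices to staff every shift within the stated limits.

10 slots to fill and no one can take more than 3, so at least ⌈10/3⌉ = 4 clerks are needed.
Singh, Costa, Ito, and Ferraro alone can cover everything: Shift 1→Ito+Ferraro, Shift 2→Singh, Shift 3→Costa+Ito, Shift 4→Singh, Shift 5→Singh+Ito, Shift 6→Ferraro, Shift 7→Costa.

4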